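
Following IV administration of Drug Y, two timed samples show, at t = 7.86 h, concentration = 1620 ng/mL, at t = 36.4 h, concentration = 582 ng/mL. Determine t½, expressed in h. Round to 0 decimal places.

19 h

k = ln(C₁/C₂) / (t₂ − t₁) = ln(1620/582) / (36.4 − 7.86)
  = 1.024 / 28.54 = 0.03588 h⁻¹
t½ = ln2 / k = 0.693147 / 0.03588 = 19.32 h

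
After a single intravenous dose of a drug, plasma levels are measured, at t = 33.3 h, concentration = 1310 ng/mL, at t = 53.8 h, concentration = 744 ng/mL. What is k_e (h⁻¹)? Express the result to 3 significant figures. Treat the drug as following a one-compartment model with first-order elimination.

k = ln(C₁/C₂) / (t₂ − t₁) = ln(1310/744) / (53.8 − 33.3)
  = 0.5657 / 20.50 = 0.02760 h⁻¹

0.0276 h⁻¹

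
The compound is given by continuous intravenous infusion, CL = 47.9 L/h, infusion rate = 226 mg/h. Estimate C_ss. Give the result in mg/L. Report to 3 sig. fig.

At steady state Css = R₀ / CL = 226 / 47.90 = 4.718 mg/L

4.72 mg/L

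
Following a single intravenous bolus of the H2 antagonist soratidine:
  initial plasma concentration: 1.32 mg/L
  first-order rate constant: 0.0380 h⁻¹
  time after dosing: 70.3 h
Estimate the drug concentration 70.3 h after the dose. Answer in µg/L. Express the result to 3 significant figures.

91.3 µg/L

C = C₀ · e^(−k·t) = 1.320 × e^(−0.03800 × 70.3)
  = 1.320 × 0.06916 = 0.09129 mg/L
Convert: 0.09129 mg/L × 1000 = 91.29 µg/L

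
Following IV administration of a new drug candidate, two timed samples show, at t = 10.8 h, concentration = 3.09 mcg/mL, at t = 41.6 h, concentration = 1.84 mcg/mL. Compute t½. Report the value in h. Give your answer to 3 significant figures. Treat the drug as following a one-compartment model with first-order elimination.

41.2 h

k = ln(C₁/C₂) / (t₂ − t₁) = ln(3.09/1.84) / (41.6 − 10.8)
  = 0.5184 / 30.80 = 0.01683 h⁻¹
t½ = ln2 / k = 0.693147 / 0.01683 = 41.19 h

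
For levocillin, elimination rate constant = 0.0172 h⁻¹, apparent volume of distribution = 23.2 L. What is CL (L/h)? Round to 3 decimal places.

CL = k × Vd = 0.0172 × 23.2 = 0.3990 L/h

0.399 L/h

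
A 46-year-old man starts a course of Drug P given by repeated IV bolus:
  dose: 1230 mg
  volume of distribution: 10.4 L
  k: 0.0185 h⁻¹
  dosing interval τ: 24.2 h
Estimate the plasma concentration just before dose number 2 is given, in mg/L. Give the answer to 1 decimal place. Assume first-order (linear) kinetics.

75.6 mg/L

C₀ per dose = Dose / Vd = 1230 / 10.4 = 118.3 mg/L
Fraction remaining after one interval: r = e^(−kτ) = e^(−0.01850 × 24.2) = 0.6391
Before dose 2, 1 dose has been given (aged 1τ).
C_trough = C₀ × r = 118.3 × 0.6391 = 75.61 mg/L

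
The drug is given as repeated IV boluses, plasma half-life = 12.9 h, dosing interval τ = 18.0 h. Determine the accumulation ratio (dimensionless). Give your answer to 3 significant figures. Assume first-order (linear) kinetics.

k = ln2 / t½ = 0.693147 / 12.9 = 0.05373 h⁻¹
e^(−kτ) = e^(−0.05373 × 18.0) = 0.3802
Accumulation ratio R = 1 / (1 − e^(−kτ)) = 1 / (1 − 0.3802) = 1.613

1.61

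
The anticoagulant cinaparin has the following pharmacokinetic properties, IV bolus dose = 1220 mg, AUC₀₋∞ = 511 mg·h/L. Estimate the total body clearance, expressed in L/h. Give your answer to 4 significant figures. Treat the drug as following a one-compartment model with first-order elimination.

CL = Dose / AUC = 1220 / 511 = 2.387 L/h

2.387 L/h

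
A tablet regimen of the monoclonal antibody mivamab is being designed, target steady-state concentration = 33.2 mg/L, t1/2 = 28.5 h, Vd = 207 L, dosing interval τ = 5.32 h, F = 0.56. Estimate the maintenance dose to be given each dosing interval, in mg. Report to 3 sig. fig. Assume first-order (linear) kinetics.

k = ln2 / t½ = 0.693147 / 28.5 = 0.02432 h⁻¹
CL = k × Vd = 0.02432 × 207 = 5.034 L/h
At steady state, F × (Dose/τ) = Css × CL.
Dose = Css × CL × τ / F = 33.2 × 5.034 × 5.32 / 0.56 = 1588 mg

1590 mg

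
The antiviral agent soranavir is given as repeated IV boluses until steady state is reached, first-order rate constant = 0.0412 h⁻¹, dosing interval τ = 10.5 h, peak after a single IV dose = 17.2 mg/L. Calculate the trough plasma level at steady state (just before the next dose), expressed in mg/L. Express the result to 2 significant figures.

e^(−kτ) = e^(−0.04120 × 10.5) = 0.6488
Accumulation ratio R = 1 / (1 − e^(−kτ)) = 1 / (1 − 0.6488) = 2.847
Steady-state trough = C₀ × R × e^(−kτ) = 17.2 × 2.847 × 0.6488 = 31.77 mg/L

32 mg/L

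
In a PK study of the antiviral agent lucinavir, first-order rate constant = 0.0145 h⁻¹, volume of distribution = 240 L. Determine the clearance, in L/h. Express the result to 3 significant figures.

CL = k × Vd = 0.0145 × 240 = 3.480 L/h

3.48 L/h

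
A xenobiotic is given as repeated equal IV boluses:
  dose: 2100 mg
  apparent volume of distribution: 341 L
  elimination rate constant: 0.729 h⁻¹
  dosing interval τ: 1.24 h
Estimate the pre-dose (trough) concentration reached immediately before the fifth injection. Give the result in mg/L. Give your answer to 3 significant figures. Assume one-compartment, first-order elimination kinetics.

4.08 mg/L

C₀ per dose = Dose / Vd = 2100 / 341 = 6.158 mg/L
Fraction remaining after one interval: r = e^(−kτ) = e^(−0.7290 × 1.24) = 0.4050
Before dose 5, 4 doses have been given (aged 1τ, 2τ, 3τ, 4τ).
C_trough = C₀ × (r + r² + … + r^4) = C₀ × r(1−r^4)/(1−r)
        = 6.158 × 0.4050 × (1 − 0.02690) / (1 − 0.4050) = 4.079 mg/L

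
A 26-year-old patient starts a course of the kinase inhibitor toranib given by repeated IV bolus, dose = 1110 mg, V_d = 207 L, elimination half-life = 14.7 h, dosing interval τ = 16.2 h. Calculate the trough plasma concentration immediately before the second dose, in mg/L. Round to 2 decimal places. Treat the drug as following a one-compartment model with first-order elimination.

C₀ per dose = Dose / Vd = 1110 / 207 = 5.362 mg/L
k = ln2 / t½ = 0.693147 / 14.7 = 0.04715 h⁻¹
Fraction remaining after one interval: r = e^(−kτ) = e^(−0.04715 × 16.2) = 0.4659
Before dose 2, 1 dose has been given (aged 1τ).
C_trough = C₀ × r = 5.362 × 0.4659 = 2.498 mg/L

2.50 mg/L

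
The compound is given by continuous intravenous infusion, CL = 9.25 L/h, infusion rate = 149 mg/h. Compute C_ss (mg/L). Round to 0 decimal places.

At steady state Css = R₀ / CL = 149 / 9.250 = 16.11 mg/L

16 mg/L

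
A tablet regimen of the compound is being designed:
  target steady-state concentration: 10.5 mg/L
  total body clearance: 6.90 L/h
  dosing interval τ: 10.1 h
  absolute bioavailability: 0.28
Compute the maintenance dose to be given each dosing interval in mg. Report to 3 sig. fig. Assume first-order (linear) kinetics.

At steady state, F × (Dose/τ) = Css × CL.
Dose = Css × CL × τ / F = 10.5 × 6.900 × 10.1 / 0.28 = 2613 mg

2610 mg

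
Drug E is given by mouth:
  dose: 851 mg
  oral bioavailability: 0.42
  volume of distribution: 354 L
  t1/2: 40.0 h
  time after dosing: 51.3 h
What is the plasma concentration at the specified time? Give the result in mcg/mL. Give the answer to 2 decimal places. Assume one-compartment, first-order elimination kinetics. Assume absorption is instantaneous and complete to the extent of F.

Amount reaching circulation = F × Dose = 0.42 × 851.0 = 357.4 mg
C₀ = F·Dose / Vd = 357.4 / 354 = 1.010 mg/L
k = ln2 / t½ = 0.693147 / 40.0 = 0.01733 h⁻¹
C = C₀ · e^(−k·t) = 1.010 × e^(−0.01733 × 51.3)
  = 1.010 × 0.4111 = 0.4152 mg/L
(0.4152 mg/L = 0.4152 mcg/mL)

0.42 mcg/mL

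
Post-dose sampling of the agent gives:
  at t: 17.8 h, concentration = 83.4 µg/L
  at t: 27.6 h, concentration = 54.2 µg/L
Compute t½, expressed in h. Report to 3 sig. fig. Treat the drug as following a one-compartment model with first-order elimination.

15.8 h

k = ln(C₁/C₂) / (t₂ − t₁) = ln(83.4/54.2) / (27.6 − 17.8)
  = 0.4310 / 9.800 = 0.04398 h⁻¹
t½ = ln2 / k = 0.693147 / 0.04398 = 15.76 h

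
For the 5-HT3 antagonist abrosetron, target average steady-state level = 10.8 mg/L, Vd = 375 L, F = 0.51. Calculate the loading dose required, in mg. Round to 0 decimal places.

7941 mg

LD = Css × Vd / F = 10.8 × 375 / 0.51 = 7941 mg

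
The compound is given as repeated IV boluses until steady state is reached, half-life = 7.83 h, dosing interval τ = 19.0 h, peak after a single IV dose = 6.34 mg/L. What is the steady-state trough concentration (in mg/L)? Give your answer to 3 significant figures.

1.45 mg/L

k = ln2 / t½ = 0.693147 / 7.83 = 0.08852 h⁻¹
e^(−kτ) = e^(−0.08852 × 19.0) = 0.1860
Accumulation ratio R = 1 / (1 − e^(−kτ)) = 1 / (1 − 0.1860) = 1.229
Steady-state trough = C₀ × R × e^(−kτ) = 6.34 × 1.229 × 0.1860 = 1.449 mg/L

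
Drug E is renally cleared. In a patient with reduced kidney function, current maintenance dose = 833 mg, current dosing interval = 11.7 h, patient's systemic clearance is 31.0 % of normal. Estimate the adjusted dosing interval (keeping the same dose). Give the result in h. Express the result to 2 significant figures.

38 h

To keep the same average steady-state level, dosing rate must scale with clearance.
CL ratio = 31.0 / 100 = 0.3100
New interval (same dose) = 11.7 / 0.3100 = 37.74 h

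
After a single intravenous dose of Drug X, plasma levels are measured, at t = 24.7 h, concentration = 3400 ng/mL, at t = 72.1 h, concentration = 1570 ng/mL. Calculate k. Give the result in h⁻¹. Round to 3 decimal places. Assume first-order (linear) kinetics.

k = ln(C₁/C₂) / (t₂ − t₁) = ln(3400/1570) / (72.1 − 24.7)
  = 0.7727 / 47.40 = 0.01630 h⁻¹

0.016 h⁻¹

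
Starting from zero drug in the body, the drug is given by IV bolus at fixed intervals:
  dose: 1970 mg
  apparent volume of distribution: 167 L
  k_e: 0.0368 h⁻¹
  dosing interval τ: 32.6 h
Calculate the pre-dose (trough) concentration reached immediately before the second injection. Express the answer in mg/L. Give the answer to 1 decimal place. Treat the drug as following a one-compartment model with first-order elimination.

C₀ per dose = Dose / Vd = 1970 / 167 = 11.80 mg/L
Fraction remaining after one interval: r = e^(−kτ) = e^(−0.03680 × 32.6) = 0.3013
Before dose 2, 1 dose has been given (aged 1τ).
C_trough = C₀ × r = 11.80 × 0.3013 = 3.555 mg/L

3.6 mg/L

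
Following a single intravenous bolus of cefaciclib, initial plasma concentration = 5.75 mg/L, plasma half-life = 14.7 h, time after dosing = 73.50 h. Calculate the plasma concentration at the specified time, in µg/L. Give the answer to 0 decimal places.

k = ln2 / t½ = 0.693147 / 14.7 = 0.04715 h⁻¹
t / t½ = 73.50 / 14.7 = 5 half-lives
C = C₀ × (1/2)^5 = 5.750 × 0.03125 = 0.1797 mg/L
Convert: 0.1797 mg/L × 1000 = 179.7 µg/L

180 µg/L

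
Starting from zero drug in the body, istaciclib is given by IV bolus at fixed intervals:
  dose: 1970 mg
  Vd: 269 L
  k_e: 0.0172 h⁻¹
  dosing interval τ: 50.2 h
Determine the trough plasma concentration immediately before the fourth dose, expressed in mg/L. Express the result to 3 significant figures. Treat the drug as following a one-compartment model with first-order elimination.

C₀ per dose = Dose / Vd = 1970 / 269 = 7.323 mg/L
Fraction remaining after one interval: r = e^(−kτ) = e^(−0.01720 × 50.2) = 0.4217
Before dose 4, 3 doses have been given (aged 1τ, 2τ, 3τ).
C_trough = C₀ × (r + r² + … + r^3) = C₀ × r(1−r^3)/(1−r)
        = 7.323 × 0.4217 × (1 − 0.07499) / (1 − 0.4217) = 4.940 mg/L

4.94 mg/L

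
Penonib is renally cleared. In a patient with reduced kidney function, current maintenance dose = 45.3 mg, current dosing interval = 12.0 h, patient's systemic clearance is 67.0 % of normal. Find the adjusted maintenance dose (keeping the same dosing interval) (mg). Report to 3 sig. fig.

To keep the same average steady-state level, dosing rate must scale with clearance.
CL ratio = 67.0 / 100 = 0.6700
New dose (same interval) = 45.3 × 0.6700 = 30.35 mg

30.4 mg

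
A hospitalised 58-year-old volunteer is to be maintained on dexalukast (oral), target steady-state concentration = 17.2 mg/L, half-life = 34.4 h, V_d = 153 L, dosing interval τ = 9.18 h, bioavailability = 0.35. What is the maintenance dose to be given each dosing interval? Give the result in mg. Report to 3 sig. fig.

1390 mg

k = ln2 / t½ = 0.693147 / 34.4 = 0.02015 h⁻¹
CL = k × Vd = 0.02015 × 153 = 3.083 L/h
At steady state, F × (Dose/τ) = Css × CL.
Dose = Css × CL × τ / F = 17.2 × 3.083 × 9.18 / 0.35 = 1391 mg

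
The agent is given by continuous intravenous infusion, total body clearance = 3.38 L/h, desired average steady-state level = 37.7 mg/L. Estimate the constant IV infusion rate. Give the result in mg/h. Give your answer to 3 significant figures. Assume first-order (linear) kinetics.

At steady state, infusion rate R₀ = Css × CL = 37.7 × 3.380 = 127.4 mg/h

127 mg/h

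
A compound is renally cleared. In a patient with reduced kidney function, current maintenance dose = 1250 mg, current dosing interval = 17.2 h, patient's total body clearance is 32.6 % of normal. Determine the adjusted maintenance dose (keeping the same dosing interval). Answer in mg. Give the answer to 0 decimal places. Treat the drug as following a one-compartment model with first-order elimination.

To keep the same average steady-state level, dosing rate must scale with clearance.
CL ratio = 32.6 / 100 = 0.3260
New dose (same interval) = 1250 × 0.3260 = 407.5 mg

408 mg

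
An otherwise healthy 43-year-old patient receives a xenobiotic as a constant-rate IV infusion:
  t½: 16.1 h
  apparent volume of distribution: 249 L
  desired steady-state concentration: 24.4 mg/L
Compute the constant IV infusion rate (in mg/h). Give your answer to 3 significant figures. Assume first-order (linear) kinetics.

262 mg/h

k = ln2 / t½ = 0.693147 / 16.1 = 0.04305 h⁻¹
CL = k × Vd = 0.04305 × 249 = 10.72 L/h
At steady state, infusion rate R₀ = Css × CL = 24.4 × 10.72 = 261.6 mg/h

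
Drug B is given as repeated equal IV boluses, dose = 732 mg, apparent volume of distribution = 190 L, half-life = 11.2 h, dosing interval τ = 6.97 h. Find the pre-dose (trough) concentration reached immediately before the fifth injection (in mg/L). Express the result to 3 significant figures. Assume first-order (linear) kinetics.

C₀ per dose = Dose / Vd = 732 / 190 = 3.853 mg/L
k = ln2 / t½ = 0.693147 / 11.2 = 0.06189 h⁻¹
Fraction remaining after one interval: r = e^(−kτ) = e^(−0.06189 × 6.97) = 0.6496
Before dose 5, 4 doses have been given (aged 1τ, 2τ, 3τ, 4τ).
C_trough = C₀ × (r + r² + … + r^4) = C₀ × r(1−r^4)/(1−r)
        = 3.853 × 0.6496 × (1 − 0.1781) / (1 − 0.6496) = 5.871 mg/L

5.87 mg/L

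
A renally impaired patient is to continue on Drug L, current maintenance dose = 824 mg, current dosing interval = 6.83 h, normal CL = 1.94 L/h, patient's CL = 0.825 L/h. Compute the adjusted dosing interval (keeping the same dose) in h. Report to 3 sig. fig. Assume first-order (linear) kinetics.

16.1 h

To keep the same average steady-state level, dosing rate must scale with clearance.
CL ratio = 0.825 / 1.94 = 0.4253
New interval (same dose) = 6.83 / 0.4253 = 16.06 h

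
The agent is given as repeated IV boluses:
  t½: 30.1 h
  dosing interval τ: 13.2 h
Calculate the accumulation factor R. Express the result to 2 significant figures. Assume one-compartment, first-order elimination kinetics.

k = ln2 / t½ = 0.693147 / 30.1 = 0.02303 h⁻¹
e^(−kτ) = e^(−0.02303 × 13.2) = 0.7379
Accumulation ratio R = 1 / (1 − e^(−kτ)) = 1 / (1 − 0.7379) = 3.815

3.8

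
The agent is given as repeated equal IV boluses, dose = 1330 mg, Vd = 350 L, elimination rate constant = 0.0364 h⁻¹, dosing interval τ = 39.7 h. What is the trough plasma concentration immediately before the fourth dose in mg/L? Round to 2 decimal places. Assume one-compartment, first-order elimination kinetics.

C₀ per dose = Dose / Vd = 1330 / 350 = 3.800 mg/L
Fraction remaining after one interval: r = e^(−kτ) = e^(−0.03640 × 39.7) = 0.2357
Before dose 4, 3 doses have been given (aged 1τ, 2τ, 3τ).
C_trough = C₀ × (r + r² + … + r^3) = C₀ × r(1−r^3)/(1−r)
        = 3.800 × 0.2357 × (1 − 0.01309) / (1 − 0.2357) = 1.157 mg/L

1.16 mg/L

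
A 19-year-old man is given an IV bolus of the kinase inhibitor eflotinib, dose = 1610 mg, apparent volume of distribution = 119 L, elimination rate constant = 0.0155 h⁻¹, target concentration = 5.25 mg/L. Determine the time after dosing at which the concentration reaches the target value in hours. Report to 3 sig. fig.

61.1 h

C₀ = Dose / Vd = 1610 / 119 = 13.53 mg/L
t = ln(C₀ / C) / k = ln(13.53 / 5.25) / 0.01550
  = ln(2.577) / 0.01550 = 0.9466 / 0.01550 = 61.07 h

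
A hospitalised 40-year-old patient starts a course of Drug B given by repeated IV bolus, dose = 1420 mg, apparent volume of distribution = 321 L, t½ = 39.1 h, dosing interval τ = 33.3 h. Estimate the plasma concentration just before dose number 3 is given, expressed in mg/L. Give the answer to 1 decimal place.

C₀ per dose = Dose / Vd = 1420 / 321 = 4.424 mg/L
k = ln2 / t½ = 0.693147 / 39.1 = 0.01773 h⁻¹
Fraction remaining after one interval: r = e^(−kτ) = e^(−0.01773 × 33.3) = 0.5541
Before dose 3, 2 doses have been given (aged 1τ, 2τ).
C_trough = C₀ × (r + r²) = 4.424 × (0.5541 + 0.3070) = 3.810 mg/L

3.8 mg/L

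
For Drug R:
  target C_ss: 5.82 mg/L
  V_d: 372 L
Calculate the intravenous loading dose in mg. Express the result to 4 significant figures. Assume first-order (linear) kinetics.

LD = Css × Vd = 5.82 × 372 = 2165 mg

2165 mg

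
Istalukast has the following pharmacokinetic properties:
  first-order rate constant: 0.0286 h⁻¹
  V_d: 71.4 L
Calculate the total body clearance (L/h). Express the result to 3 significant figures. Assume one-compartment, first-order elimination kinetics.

2.04 L/h

CL = k × Vd = 0.0286 × 71.4 = 2.042 L/h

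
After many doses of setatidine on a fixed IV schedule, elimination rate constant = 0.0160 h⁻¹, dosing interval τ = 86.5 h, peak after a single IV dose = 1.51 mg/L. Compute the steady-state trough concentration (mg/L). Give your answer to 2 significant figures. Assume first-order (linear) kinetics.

0.50 mg/L

e^(−kτ) = e^(−0.01600 × 86.5) = 0.2506
Accumulation ratio R = 1 / (1 − e^(−kτ)) = 1 / (1 − 0.2506) = 1.334
Steady-state trough = C₀ × R × e^(−kτ) = 1.51 × 1.334 × 0.2506 = 0.5048 mg/L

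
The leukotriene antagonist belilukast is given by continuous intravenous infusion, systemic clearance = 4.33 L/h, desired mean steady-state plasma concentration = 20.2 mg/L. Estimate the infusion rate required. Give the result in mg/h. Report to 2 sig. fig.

87 mg/h

At steady state, infusion rate R₀ = Css × CL = 20.2 × 4.330 = 87.47 mg/h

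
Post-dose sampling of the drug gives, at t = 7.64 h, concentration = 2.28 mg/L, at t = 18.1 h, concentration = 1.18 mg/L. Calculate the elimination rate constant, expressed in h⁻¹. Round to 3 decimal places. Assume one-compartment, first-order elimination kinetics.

0.063 h⁻¹

k = ln(C₁/C₂) / (t₂ − t₁) = ln(2.28/1.18) / (18.1 − 7.64)
  = 0.6587 / 10.46 = 0.06297 h⁻¹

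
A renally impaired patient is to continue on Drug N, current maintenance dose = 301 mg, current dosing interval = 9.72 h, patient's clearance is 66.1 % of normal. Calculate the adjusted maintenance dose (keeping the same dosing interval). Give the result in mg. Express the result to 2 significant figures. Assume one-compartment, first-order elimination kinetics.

To keep the same average steady-state level, dosing rate must scale with clearance.
CL ratio = 66.1 / 100 = 0.6610
New dose (same interval) = 301 × 0.6610 = 199.0 mg

200 mg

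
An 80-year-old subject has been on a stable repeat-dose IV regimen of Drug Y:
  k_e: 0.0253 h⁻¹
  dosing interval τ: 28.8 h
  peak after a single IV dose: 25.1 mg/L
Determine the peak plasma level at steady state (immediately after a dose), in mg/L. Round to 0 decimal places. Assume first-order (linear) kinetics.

e^(−kτ) = e^(−0.02530 × 28.8) = 0.4826
Accumulation ratio R = 1 / (1 − e^(−kτ)) = 1 / (1 − 0.4826) = 1.933
Steady-state peak = C₀ × R = 25.1 × 1.933 = 48.52 mg/L

49 mg/L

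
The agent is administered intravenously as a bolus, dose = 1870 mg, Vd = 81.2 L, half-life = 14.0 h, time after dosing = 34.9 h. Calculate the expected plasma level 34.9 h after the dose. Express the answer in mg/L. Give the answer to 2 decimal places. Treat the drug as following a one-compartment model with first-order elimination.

4.09 mg/L

C₀ = Dose / Vd = 1870 / 81.2 = 23.03 mg/L
k = ln2 / t½ = 0.693147 / 14.0 = 0.04951 h⁻¹
C = C₀ · e^(−k·t) = 23.03 × e^(−0.04951 × 34.9)
  = 23.03 × 0.1777 = 4.092 mg/L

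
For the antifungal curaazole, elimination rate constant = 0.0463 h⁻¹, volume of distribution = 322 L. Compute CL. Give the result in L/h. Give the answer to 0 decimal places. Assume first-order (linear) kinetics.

CL = k × Vd = 0.0463 × 322 = 14.91 L/h

15 L/h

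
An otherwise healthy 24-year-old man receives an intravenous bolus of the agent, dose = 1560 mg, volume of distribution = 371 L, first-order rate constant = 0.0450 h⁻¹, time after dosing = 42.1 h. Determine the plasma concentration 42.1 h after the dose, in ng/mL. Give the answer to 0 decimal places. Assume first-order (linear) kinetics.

632 ng/mL

C₀ = Dose / Vd = 1560 / 371 = 4.205 mg/L
C = C₀ · e^(−k·t) = 4.205 × e^(−0.04500 × 42.1)
  = 4.205 × 0.1504 = 0.6324 mg/L
Convert: 0.6324 mg/L × 1000 = 632.4 ng/mL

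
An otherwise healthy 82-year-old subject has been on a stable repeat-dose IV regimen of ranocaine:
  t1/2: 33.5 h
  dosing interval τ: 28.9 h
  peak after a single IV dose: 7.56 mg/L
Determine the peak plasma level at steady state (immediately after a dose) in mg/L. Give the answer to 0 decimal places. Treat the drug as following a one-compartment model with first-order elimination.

17 mg/L

k = ln2 / t½ = 0.693147 / 33.5 = 0.02069 h⁻¹
e^(−kτ) = e^(−0.02069 × 28.9) = 0.5499
Accumulation ratio R = 1 / (1 − e^(−kτ)) = 1 / (1 − 0.5499) = 2.222
Steady-state peak = C₀ × R = 7.56 × 2.222 = 16.80 mg/L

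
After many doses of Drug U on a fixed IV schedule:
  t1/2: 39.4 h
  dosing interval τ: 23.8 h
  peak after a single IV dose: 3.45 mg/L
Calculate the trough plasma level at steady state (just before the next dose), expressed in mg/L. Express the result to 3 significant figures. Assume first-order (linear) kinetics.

k = ln2 / t½ = 0.693147 / 39.4 = 0.01759 h⁻¹
e^(−kτ) = e^(−0.01759 × 23.8) = 0.6579
Accumulation ratio R = 1 / (1 − e^(−kτ)) = 1 / (1 − 0.6579) = 2.923
Steady-state trough = C₀ × R × e^(−kτ) = 3.45 × 2.923 × 0.6579 = 6.634 mg/L

6.63 mg/L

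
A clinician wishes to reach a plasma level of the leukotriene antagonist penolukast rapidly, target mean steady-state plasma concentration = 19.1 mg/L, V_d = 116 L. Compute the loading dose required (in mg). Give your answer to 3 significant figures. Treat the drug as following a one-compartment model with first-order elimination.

2220 mg

LD = Css × Vd = 19.1 × 116 = 2216 mg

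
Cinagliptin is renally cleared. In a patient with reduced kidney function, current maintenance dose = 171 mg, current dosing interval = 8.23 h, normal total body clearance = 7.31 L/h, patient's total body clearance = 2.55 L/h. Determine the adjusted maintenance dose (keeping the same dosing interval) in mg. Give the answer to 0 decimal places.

To keep the same average steady-state level, dosing rate must scale with clearance.
CL ratio = 2.55 / 7.31 = 0.3488
New dose (same interval) = 171 × 0.3488 = 59.64 mg

60 mg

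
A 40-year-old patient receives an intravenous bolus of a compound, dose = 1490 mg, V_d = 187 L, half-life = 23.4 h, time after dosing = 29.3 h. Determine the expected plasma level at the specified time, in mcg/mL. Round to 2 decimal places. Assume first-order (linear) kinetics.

C₀ = Dose / Vd = 1490 / 187 = 7.968 mg/L
k = ln2 / t½ = 0.693147 / 23.4 = 0.02962 h⁻¹
C = C₀ · e^(−k·t) = 7.968 × e^(−0.02962 × 29.3)
  = 7.968 × 0.4198 = 3.345 mg/L
(3.345 mg/L = 3.345 mcg/mL)

3.35 mcg/mL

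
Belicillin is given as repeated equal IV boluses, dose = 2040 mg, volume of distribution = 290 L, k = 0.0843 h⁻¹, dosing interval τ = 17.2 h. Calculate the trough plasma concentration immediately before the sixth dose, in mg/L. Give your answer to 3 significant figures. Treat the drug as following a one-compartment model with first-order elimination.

C₀ per dose = Dose / Vd = 2040 / 290 = 7.034 mg/L
Fraction remaining after one interval: r = e^(−kτ) = e^(−0.08430 × 17.2) = 0.2346
Before dose 6, 5 doses have been given (aged 1τ, 2τ, 3τ, 4τ, 5τ).
C_trough = C₀ × (r + r² + … + r^5) = C₀ × r(1−r^5)/(1−r)
        = 7.034 × 0.2346 × (1 − 0.0007106) / (1 − 0.2346) = 2.154 mg/L

2.15 mg/L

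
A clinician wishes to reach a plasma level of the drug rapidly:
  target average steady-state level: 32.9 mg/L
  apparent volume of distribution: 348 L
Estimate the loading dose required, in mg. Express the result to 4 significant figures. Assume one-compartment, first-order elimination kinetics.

11450 mg

LD = Css × Vd = 32.9 × 348 = 11450 mg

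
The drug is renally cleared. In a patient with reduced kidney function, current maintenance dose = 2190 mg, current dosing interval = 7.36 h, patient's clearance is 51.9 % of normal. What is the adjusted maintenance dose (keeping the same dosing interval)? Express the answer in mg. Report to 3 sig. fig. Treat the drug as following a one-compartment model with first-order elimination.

1140 mg

To keep the same average steady-state level, dosing rate must scale with clearance.
CL ratio = 51.9 / 100 = 0.5190
New dose (same interval) = 2190 × 0.5190 = 1137 mg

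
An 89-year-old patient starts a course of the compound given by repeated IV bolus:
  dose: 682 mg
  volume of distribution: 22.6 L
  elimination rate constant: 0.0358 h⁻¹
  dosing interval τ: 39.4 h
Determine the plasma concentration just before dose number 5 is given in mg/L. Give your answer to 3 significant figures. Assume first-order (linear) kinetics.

C₀ per dose = Dose / Vd = 682 / 22.6 = 30.18 mg/L
Fraction remaining after one interval: r = e^(−kτ) = e^(−0.03580 × 39.4) = 0.2440
Before dose 5, 4 doses have been given (aged 1τ, 2τ, 3τ, 4τ).
C_trough = C₀ × (r + r² + … + r^4) = C₀ × r(1−r^4)/(1−r)
        = 30.18 × 0.2440 × (1 − 0.003545) / (1 − 0.2440) = 9.706 mg/L

9.71 mg/L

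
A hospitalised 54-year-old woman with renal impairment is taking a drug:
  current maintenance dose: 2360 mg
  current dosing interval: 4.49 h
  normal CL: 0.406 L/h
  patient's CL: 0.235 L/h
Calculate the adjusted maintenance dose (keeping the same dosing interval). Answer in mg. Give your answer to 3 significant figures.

1370 mg

To keep the same average steady-state level, dosing rate must scale with clearance.
CL ratio = 0.235 / 0.406 = 0.5788
New dose (same interval) = 2360 × 0.5788 = 1366 mg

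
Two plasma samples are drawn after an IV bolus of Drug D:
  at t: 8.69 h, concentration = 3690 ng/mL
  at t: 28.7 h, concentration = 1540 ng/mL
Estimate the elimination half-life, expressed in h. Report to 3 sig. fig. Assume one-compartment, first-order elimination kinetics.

k = ln(C₁/C₂) / (t₂ − t₁) = ln(3690/1540) / (28.7 − 8.69)
  = 0.8738 / 20.01 = 0.04367 h⁻¹
t½ = ln2 / k = 0.693147 / 0.04367 = 15.87 h

15.9 h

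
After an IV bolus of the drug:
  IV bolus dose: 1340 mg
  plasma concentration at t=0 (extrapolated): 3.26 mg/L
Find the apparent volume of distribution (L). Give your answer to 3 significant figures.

411 L

Vd = Dose / C₀ = 1340 / 3.26 = 411.0 L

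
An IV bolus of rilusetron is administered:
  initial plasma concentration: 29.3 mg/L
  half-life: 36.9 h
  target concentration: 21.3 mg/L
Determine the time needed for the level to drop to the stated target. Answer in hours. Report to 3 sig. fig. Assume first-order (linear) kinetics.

k = ln2 / t½ = 0.693147 / 36.9 = 0.01878 h⁻¹
t = ln(C₀ / C) / k = ln(29.30 / 21.3) / 0.01878
  = ln(1.376) / 0.01878 = 0.3192 / 0.01878 = 17.00 h

17.0 h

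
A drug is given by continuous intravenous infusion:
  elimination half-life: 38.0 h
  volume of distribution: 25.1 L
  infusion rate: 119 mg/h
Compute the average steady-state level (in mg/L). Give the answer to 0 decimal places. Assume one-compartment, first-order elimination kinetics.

k = ln2 / t½ = 0.693147 / 38.0 = 0.01824 h⁻¹
CL = k × Vd = 0.01824 × 25.1 = 0.4578 L/h
At steady state Css = R₀ / CL = 119 / 0.4578 = 259.9 mg/L

260 mg/L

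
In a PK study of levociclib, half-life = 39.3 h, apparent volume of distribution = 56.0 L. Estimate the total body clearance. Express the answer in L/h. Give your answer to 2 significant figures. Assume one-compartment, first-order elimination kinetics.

0.99 L/h

k = ln2 / t½ = 0.693147 / 39.3 = 0.01764 h⁻¹
CL = k × Vd = 0.01764 × 56.0 = 0.9878 L/h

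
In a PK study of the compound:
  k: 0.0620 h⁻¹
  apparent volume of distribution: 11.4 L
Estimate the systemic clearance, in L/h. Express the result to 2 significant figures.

CL = k × Vd = 0.0620 × 11.4 = 0.7068 L/h

0.71 L/h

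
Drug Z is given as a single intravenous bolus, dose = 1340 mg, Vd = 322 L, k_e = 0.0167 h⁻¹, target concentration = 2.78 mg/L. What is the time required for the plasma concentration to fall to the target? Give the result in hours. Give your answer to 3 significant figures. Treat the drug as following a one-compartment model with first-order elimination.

24.2 h

C₀ = Dose / Vd = 1340 / 322 = 4.161 mg/L
t = ln(C₀ / C) / k = ln(4.161 / 2.78) / 0.01670
  = ln(1.497) / 0.01670 = 0.4035 / 0.01670 = 24.16 h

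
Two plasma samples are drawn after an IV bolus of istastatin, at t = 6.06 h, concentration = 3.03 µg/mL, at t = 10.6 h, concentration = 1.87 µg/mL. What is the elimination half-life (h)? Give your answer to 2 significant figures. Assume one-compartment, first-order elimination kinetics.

6.5 h

k = ln(C₁/C₂) / (t₂ − t₁) = ln(3.03/1.87) / (10.6 − 6.06)
  = 0.4826 / 4.540 = 0.1063 h⁻¹
t½ = ln2 / k = 0.693147 / 0.1063 = 6.521 h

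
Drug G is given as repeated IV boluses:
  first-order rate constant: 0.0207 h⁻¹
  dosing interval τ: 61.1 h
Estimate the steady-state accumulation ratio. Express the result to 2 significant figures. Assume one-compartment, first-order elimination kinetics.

1.4

e^(−kτ) = e^(−0.02070 × 61.1) = 0.2823
Accumulation ratio R = 1 / (1 − e^(−kτ)) = 1 / (1 − 0.2823) = 1.393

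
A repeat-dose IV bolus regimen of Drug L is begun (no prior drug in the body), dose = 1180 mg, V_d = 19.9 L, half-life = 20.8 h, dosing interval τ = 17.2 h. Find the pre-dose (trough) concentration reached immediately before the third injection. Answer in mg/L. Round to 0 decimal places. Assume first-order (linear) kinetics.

C₀ per dose = Dose / Vd = 1180 / 19.9 = 59.30 mg/L
k = ln2 / t½ = 0.693147 / 20.8 = 0.03332 h⁻¹
Fraction remaining after one interval: r = e^(−kτ) = e^(−0.03332 × 17.2) = 0.5638
Before dose 3, 2 doses have been given (aged 1τ, 2τ).
C_trough = C₀ × (r + r²) = 59.30 × (0.5638 + 0.3179) = 52.28 mg/L

52 mg/L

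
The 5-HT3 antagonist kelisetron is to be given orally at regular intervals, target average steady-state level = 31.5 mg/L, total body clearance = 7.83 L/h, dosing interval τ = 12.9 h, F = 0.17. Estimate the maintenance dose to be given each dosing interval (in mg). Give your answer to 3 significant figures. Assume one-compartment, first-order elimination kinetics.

At steady state, F × (Dose/τ) = Css × CL.
Dose = Css × CL × τ / F = 31.5 × 7.830 × 12.9 / 0.17 = 18720 mg

18700 mg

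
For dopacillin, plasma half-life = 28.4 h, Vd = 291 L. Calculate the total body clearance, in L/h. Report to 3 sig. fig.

k = ln2 / t½ = 0.693147 / 28.4 = 0.02441 h⁻¹
CL = k × Vd = 0.02441 × 291 = 7.103 L/h

7.10 L/h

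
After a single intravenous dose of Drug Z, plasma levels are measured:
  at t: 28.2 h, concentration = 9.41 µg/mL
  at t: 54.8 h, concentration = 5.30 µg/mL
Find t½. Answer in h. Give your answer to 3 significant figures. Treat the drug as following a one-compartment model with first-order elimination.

32.1 h

k = ln(C₁/C₂) / (t₂ − t₁) = ln(9.41/5.30) / (54.8 − 28.2)
  = 0.5741 / 26.60 = 0.02158 h⁻¹
t½ = ln2 / k = 0.693147 / 0.02158 = 32.12 h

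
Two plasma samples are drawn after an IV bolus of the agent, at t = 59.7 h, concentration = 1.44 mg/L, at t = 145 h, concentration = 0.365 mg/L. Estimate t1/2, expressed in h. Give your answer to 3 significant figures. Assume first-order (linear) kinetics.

43.1 h

k = ln(C₁/C₂) / (t₂ − t₁) = ln(1.44/0.365) / (145 − 59.7)
  = 1.373 / 85.30 = 0.01610 h⁻¹
t½ = ln2 / k = 0.693147 / 0.01610 = 43.05 h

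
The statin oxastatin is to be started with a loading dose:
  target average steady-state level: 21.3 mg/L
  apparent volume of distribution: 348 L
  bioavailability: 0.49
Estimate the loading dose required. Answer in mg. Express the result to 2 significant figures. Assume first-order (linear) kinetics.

15000 mg

LD = Css × Vd / F = 21.3 × 348 / 0.49 = 15130 mg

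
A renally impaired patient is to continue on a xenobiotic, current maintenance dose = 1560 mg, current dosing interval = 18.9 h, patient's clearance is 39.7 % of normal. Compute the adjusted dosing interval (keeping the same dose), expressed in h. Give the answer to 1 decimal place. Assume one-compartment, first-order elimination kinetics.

To keep the same average steady-state level, dosing rate must scale with clearance.
CL ratio = 39.7 / 100 = 0.3970
New interval (same dose) = 18.9 / 0.3970 = 47.61 h

47.6 h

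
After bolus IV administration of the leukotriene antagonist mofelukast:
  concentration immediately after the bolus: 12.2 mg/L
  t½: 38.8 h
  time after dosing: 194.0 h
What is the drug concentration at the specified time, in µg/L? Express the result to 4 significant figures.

k = ln2 / t½ = 0.693147 / 38.8 = 0.01786 h⁻¹
t / t½ = 194.0 / 38.8 = 5 half-lives
C = C₀ × (1/2)^5 = 12.20 × 0.03125 = 0.3813 mg/L
Convert: 0.3813 mg/L × 1000 = 381.3 µg/L

381.3 µg/L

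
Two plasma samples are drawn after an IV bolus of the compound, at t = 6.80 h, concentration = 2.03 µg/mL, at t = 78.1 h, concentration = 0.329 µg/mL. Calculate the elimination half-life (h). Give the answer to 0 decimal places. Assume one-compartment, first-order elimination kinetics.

27 h

k = ln(C₁/C₂) / (t₂ − t₁) = ln(2.03/0.329) / (78.1 − 6.80)
  = 1.820 / 71.30 = 0.02553 h⁻¹
t½ = ln2 / k = 0.693147 / 0.02553 = 27.15 h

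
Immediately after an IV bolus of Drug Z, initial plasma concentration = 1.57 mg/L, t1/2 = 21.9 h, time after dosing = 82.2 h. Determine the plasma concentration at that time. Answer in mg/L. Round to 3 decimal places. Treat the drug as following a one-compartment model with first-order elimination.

k = ln2 / t½ = 0.693147 / 21.9 = 0.03165 h⁻¹
C = C₀ · e^(−k·t) = 1.570 × e^(−0.03165 × 82.2)
  = 1.570 × 0.07415 = 0.1164 mg/L

0.116 mg/L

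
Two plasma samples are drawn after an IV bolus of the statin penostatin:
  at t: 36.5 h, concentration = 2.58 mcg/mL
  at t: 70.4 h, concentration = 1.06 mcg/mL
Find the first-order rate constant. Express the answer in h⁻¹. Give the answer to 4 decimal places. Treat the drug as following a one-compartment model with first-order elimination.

0.0262 h⁻¹

k = ln(C₁/C₂) / (t₂ − t₁) = ln(2.58/1.06) / (70.4 − 36.5)
  = 0.8895 / 33.90 = 0.02624 h⁻¹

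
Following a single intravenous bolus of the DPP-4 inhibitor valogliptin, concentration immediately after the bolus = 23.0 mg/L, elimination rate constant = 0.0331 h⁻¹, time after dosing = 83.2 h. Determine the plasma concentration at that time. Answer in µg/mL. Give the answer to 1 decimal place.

C = C₀ · e^(−k·t) = 23.00 × e^(−0.03310 × 83.2)
  = 23.00 × 0.06368 = 1.465 mg/L
(1.465 mg/L = 1.465 µg/mL)

1.5 µg/mL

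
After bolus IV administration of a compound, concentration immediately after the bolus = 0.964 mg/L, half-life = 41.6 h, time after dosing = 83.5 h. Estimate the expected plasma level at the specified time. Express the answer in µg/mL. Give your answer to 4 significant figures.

0.2398 µg/mL

k = ln2 / t½ = 0.693147 / 41.6 = 0.01666 h⁻¹
C = C₀ · e^(−k·t) = 0.9640 × e^(−0.01666 × 83.5)
  = 0.9640 × 0.2488 = 0.2398 mg/L
(0.2398 mg/L = 0.2398 µg/mL)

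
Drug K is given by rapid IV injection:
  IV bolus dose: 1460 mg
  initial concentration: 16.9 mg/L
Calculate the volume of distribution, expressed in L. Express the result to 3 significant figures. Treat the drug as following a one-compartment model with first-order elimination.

Vd = Dose / C₀ = 1460 / 16.9 = 86.39 L

86.4 L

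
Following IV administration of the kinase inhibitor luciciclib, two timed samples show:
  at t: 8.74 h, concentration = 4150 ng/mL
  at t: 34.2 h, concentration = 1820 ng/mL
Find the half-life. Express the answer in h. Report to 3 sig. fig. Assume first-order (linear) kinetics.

k = ln(C₁/C₂) / (t₂ − t₁) = ln(4150/1820) / (34.2 − 8.74)
  = 0.8243 / 25.46 = 0.03238 h⁻¹
t½ = ln2 / k = 0.693147 / 0.03238 = 21.41 h

21.4 h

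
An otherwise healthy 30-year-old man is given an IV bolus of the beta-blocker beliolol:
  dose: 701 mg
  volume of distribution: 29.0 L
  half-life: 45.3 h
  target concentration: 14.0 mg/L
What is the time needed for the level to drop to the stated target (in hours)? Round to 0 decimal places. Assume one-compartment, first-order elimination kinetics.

36 h

C₀ = Dose / Vd = 701.0 / 29.0 = 24.17 mg/L
k = ln2 / t½ = 0.693147 / 45.3 = 0.01530 h⁻¹
t = ln(C₀ / C) / k = ln(24.17 / 14.0) / 0.01530
  = ln(1.726) / 0.01530 = 0.5458 / 0.01530 = 35.67 h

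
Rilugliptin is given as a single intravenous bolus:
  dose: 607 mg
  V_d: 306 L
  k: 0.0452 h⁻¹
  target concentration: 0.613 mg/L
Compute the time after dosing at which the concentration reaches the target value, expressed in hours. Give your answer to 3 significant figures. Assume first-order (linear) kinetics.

C₀ = Dose / Vd = 607.0 / 306 = 1.984 mg/L
t = ln(C₀ / C) / k = ln(1.984 / 0.613) / 0.04520
  = ln(3.237) / 0.04520 = 1.175 / 0.04520 = 26.00 h

26.0 h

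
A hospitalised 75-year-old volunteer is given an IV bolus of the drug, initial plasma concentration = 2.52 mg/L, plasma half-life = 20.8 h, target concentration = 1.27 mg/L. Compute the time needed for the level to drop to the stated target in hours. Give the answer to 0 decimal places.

k = ln2 / t½ = 0.693147 / 20.8 = 0.03332 h⁻¹
t = ln(C₀ / C) / k = ln(2.520 / 1.27) / 0.03332
  = ln(1.984) / 0.03332 = 0.6851 / 0.03332 = 20.56 h

21 h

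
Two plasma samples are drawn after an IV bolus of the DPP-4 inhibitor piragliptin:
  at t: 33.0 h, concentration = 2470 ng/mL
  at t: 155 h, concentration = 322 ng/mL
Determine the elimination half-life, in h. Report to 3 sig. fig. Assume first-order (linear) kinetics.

41.5 h

k = ln(C₁/C₂) / (t₂ − t₁) = ln(2470/322) / (155 − 33.0)
  = 2.037 / 122.0 = 0.01670 h⁻¹
t½ = ln2 / k = 0.693147 / 0.01670 = 41.51 h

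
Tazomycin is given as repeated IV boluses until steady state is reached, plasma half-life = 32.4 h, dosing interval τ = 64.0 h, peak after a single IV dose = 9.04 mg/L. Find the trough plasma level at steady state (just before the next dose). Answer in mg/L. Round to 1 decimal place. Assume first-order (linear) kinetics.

3.1 mg/L

k = ln2 / t½ = 0.693147 / 32.4 = 0.02139 h⁻¹
e^(−kτ) = e^(−0.02139 × 64.0) = 0.2544
Accumulation ratio R = 1 / (1 − e^(−kτ)) = 1 / (1 − 0.2544) = 1.341
Steady-state trough = C₀ × R × e^(−kτ) = 9.04 × 1.341 × 0.2544 = 3.084 mg/L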